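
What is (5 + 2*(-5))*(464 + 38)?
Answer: -2510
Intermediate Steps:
(5 + 2*(-5))*(464 + 38) = (5 - 10)*502 = -5*502 = -2510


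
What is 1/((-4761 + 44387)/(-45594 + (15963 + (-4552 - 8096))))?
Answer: -42279/39626 ≈ -1.0670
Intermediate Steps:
1/((-4761 + 44387)/(-45594 + (15963 + (-4552 - 8096)))) = 1/(39626/(-45594 + (15963 - 12648))) = 1/(39626/(-45594 + 3315)) = 1/(39626/(-42279)) = 1/(39626*(-1/42279)) = 1/(-39626/42279) = -42279/39626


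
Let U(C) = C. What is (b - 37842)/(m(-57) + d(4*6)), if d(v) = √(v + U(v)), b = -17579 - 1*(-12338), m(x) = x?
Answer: 818577/1067 + 57444*√3/1067 ≈ 860.42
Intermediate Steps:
b = -5241 (b = -17579 + 12338 = -5241)
d(v) = √2*√v (d(v) = √(v + v) = √(2*v) = √2*√v)
(b - 37842)/(m(-57) + d(4*6)) = (-5241 - 37842)/(-57 + √2*√(4*6)) = -43083/(-57 + √2*√24) = -43083/(-57 + √2*(2*√6)) = -43083/(-57 + 4*√3)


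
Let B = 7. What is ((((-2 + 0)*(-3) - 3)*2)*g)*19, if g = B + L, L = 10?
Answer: 1938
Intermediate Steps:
g = 17 (g = 7 + 10 = 17)
((((-2 + 0)*(-3) - 3)*2)*g)*19 = ((((-2 + 0)*(-3) - 3)*2)*17)*19 = (((-2*(-3) - 3)*2)*17)*19 = (((6 - 3)*2)*17)*19 = ((3*2)*17)*19 = (6*17)*19 = 102*19 = 1938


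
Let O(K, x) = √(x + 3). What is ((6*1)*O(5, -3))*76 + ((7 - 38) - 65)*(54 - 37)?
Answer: -1632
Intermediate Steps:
O(K, x) = √(3 + x)
((6*1)*O(5, -3))*76 + ((7 - 38) - 65)*(54 - 37) = ((6*1)*√(3 - 3))*76 + ((7 - 38) - 65)*(54 - 37) = (6*√0)*76 + (-31 - 65)*17 = (6*0)*76 - 96*17 = 0*76 - 1632 = 0 - 1632 = -1632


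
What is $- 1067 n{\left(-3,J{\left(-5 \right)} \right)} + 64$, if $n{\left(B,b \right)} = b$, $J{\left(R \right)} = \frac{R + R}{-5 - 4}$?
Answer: $- \frac{10094}{9} \approx -1121.6$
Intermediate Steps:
$J{\left(R \right)} = - \frac{2 R}{9}$ ($J{\left(R \right)} = \frac{2 R}{-9} = 2 R \left(- \frac{1}{9}\right) = - \frac{2 R}{9}$)
$- 1067 n{\left(-3,J{\left(-5 \right)} \right)} + 64 = - 1067 \left(\left(- \frac{2}{9}\right) \left(-5\right)\right) + 64 = \left(-1067\right) \frac{10}{9} + 64 = - \frac{10670}{9} + 64 = - \frac{10094}{9}$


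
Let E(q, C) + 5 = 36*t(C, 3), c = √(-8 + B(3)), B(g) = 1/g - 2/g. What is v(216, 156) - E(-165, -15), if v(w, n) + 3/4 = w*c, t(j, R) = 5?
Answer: -703/4 + 360*I*√3 ≈ -175.75 + 623.54*I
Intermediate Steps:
B(g) = -1/g (B(g) = 1/g - 2/g = -1/g)
c = 5*I*√3/3 (c = √(-8 - 1/3) = √(-8 - 1*⅓) = √(-8 - ⅓) = √(-25/3) = 5*I*√3/3 ≈ 2.8868*I)
E(q, C) = 175 (E(q, C) = -5 + 36*5 = -5 + 180 = 175)
v(w, n) = -¾ + 5*I*w*√3/3 (v(w, n) = -¾ + w*(5*I*√3/3) = -¾ + 5*I*w*√3/3)
v(216, 156) - E(-165, -15) = (-¾ + (5/3)*I*216*√3) - 1*175 = (-¾ + 360*I*√3) - 175 = -703/4 + 360*I*√3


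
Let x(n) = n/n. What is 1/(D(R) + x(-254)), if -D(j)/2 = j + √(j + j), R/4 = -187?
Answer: 1497/2246993 + 4*I*√374/2246993 ≈ 0.00066622 + 3.4427e-5*I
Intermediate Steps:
R = -748 (R = 4*(-187) = -748)
x(n) = 1
D(j) = -2*j - 2*√2*√j (D(j) = -2*(j + √(j + j)) = -2*(j + √(2*j)) = -2*(j + √2*√j) = -2*j - 2*√2*√j)
1/(D(R) + x(-254)) = 1/((-2*(-748) - 2*√2*√(-748)) + 1) = 1/((1496 - 2*√2*2*I*√187) + 1) = 1/((1496 - 4*I*√374) + 1) = 1/(1497 - 4*I*√374)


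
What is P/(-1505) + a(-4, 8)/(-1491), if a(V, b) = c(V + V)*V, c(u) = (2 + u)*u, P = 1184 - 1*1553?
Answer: 39959/106855 ≈ 0.37396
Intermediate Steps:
P = -369 (P = 1184 - 1553 = -369)
c(u) = u*(2 + u)
a(V, b) = 2*V**2*(2 + 2*V) (a(V, b) = ((V + V)*(2 + (V + V)))*V = ((2*V)*(2 + 2*V))*V = (2*V*(2 + 2*V))*V = 2*V**2*(2 + 2*V))
P/(-1505) + a(-4, 8)/(-1491) = -369/(-1505) + (4*(-4)**2*(1 - 4))/(-1491) = -369*(-1/1505) + (4*16*(-3))*(-1/1491) = 369/1505 - 192*(-1/1491) = 369/1505 + 64/497 = 39959/106855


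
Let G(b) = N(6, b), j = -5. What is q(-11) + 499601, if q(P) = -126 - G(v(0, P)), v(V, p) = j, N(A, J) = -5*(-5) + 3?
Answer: 499447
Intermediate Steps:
N(A, J) = 28 (N(A, J) = 25 + 3 = 28)
v(V, p) = -5
G(b) = 28
q(P) = -154 (q(P) = -126 - 1*28 = -126 - 28 = -154)
q(-11) + 499601 = -154 + 499601 = 499447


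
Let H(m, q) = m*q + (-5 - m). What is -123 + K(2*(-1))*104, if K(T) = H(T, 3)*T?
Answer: 1749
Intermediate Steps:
H(m, q) = -5 - m + m*q
K(T) = T*(-5 + 2*T) (K(T) = (-5 - T + T*3)*T = (-5 - T + 3*T)*T = (-5 + 2*T)*T = T*(-5 + 2*T))
-123 + K(2*(-1))*104 = -123 + ((2*(-1))*(-5 + 2*(2*(-1))))*104 = -123 - 2*(-5 + 2*(-2))*104 = -123 - 2*(-5 - 4)*104 = -123 - 2*(-9)*104 = -123 + 18*104 = -123 + 1872 = 1749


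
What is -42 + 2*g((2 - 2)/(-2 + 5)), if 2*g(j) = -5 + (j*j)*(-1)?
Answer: -47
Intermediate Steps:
g(j) = -5/2 - j²/2 (g(j) = (-5 + (j*j)*(-1))/2 = (-5 + j²*(-1))/2 = (-5 - j²)/2 = -5/2 - j²/2)
-42 + 2*g((2 - 2)/(-2 + 5)) = -42 + 2*(-5/2 - (2 - 2)²/(-2 + 5)²/2) = -42 + 2*(-5/2 - (0/3)²/2) = -42 + 2*(-5/2 - (0*(⅓))²/2) = -42 + 2*(-5/2 - ½*0²) = -42 + 2*(-5/2 - ½*0) = -42 + 2*(-5/2 + 0) = -42 + 2*(-5/2) = -42 - 5 = -47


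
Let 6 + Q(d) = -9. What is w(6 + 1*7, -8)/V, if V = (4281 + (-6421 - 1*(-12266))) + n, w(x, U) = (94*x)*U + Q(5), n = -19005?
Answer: 9791/8879 ≈ 1.1027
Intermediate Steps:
Q(d) = -15 (Q(d) = -6 - 9 = -15)
w(x, U) = -15 + 94*U*x (w(x, U) = (94*x)*U - 15 = 94*U*x - 15 = -15 + 94*U*x)
V = -8879 (V = (4281 + (-6421 - 1*(-12266))) - 19005 = (4281 + (-6421 + 12266)) - 19005 = (4281 + 5845) - 19005 = 10126 - 19005 = -8879)
w(6 + 1*7, -8)/V = (-15 + 94*(-8)*(6 + 1*7))/(-8879) = (-15 + 94*(-8)*(6 + 7))*(-1/8879) = (-15 + 94*(-8)*13)*(-1/8879) = (-15 - 9776)*(-1/8879) = -9791*(-1/8879) = 9791/8879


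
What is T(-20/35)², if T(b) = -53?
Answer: 2809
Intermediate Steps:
T(-20/35)² = (-53)² = 2809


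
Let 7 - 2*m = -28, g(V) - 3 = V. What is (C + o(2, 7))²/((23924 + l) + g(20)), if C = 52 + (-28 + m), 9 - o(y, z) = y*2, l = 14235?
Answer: 8649/152728 ≈ 0.056630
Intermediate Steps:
g(V) = 3 + V
o(y, z) = 9 - 2*y (o(y, z) = 9 - y*2 = 9 - 2*y)
m = 35/2 (m = 7/2 - ½*(-28) = 7/2 + 14 = 35/2 ≈ 17.500)
C = 83/2 (C = 52 + (-28 + 35/2) = 52 - 21/2 = 83/2 ≈ 41.500)
(C + o(2, 7))²/((23924 + l) + g(20)) = (83/2 + (9 - 2*2))²/((23924 + 14235) + (3 + 20)) = (83/2 + (9 - 4))²/(38159 + 23) = (83/2 + 5)²/38182 = (93/2)²*(1/38182) = (8649/4)*(1/38182) = 8649/152728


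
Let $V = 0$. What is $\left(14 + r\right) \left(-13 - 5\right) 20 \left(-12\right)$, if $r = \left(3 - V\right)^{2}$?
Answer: $99360$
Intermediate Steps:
$r = 9$ ($r = \left(3 - 0\right)^{2} = \left(3 + 0\right)^{2} = 3^{2} = 9$)
$\left(14 + r\right) \left(-13 - 5\right) 20 \left(-12\right) = \left(14 + 9\right) \left(-13 - 5\right) 20 \left(-12\right) = 23 \left(-18\right) 20 \left(-12\right) = \left(-414\right) 20 \left(-12\right) = \left(-8280\right) \left(-12\right) = 99360$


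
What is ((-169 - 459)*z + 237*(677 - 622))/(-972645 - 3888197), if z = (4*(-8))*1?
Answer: -4733/694406 ≈ -0.0068159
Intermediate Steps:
z = -32 (z = -32*1 = -32)
((-169 - 459)*z + 237*(677 - 622))/(-972645 - 3888197) = ((-169 - 459)*(-32) + 237*(677 - 622))/(-972645 - 3888197) = (-628*(-32) + 237*55)/(-4860842) = (20096 + 13035)*(-1/4860842) = 33131*(-1/4860842) = -4733/694406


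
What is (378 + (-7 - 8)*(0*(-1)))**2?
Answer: 142884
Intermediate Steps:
(378 + (-7 - 8)*(0*(-1)))**2 = (378 - 15*0)**2 = (378 + 0)**2 = 378**2 = 142884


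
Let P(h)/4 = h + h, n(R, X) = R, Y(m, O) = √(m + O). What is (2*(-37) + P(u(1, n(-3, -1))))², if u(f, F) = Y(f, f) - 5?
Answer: 13124 - 1824*√2 ≈ 10544.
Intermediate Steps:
Y(m, O) = √(O + m)
u(f, F) = -5 + √2*√f (u(f, F) = √(f + f) - 5 = √(2*f) - 5 = √2*√f - 5 = -5 + √2*√f)
P(h) = 8*h (P(h) = 4*(h + h) = 4*(2*h) = 8*h)
(2*(-37) + P(u(1, n(-3, -1))))² = (2*(-37) + 8*(-5 + √2*√1))² = (-74 + 8*(-5 + √2*1))² = (-74 + 8*(-5 + √2))² = (-74 + (-40 + 8*√2))² = (-114 + 8*√2)²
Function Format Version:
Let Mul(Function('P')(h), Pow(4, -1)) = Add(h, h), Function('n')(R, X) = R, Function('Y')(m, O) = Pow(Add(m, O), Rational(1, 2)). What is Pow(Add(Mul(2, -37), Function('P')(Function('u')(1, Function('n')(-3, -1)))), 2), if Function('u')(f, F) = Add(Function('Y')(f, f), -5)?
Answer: Add(13124, Mul(-1824, Pow(2, Rational(1, 2)))) ≈ 10544.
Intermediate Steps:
Function('Y')(m, O) = Pow(Add(O, m), Rational(1, 2))
Function('u')(f, F) = Add(-5, Mul(Pow(2, Rational(1, 2)), Pow(f, Rational(1, 2)))) (Function('u')(f, F) = Add(Pow(Add(f, f), Rational(1, 2)), -5) = Add(Pow(Mul(2, f), Rational(1, 2)), -5) = Add(Mul(Pow(2, Rational(1, 2)), Pow(f, Rational(1, 2))), -5) = Add(-5, Mul(Pow(2, Rational(1, 2)), Pow(f, Rational(1, 2)))))
Function('P')(h) = Mul(8, h) (Function('P')(h) = Mul(4, Add(h, h)) = Mul(4, Mul(2, h)) = Mul(8, h))
Pow(Add(Mul(2, -37), Function('P')(Function('u')(1, Function('n')(-3, -1)))), 2) = Pow(Add(Mul(2, -37), Mul(8, Add(-5, Mul(Pow(2, Rational(1, 2)), Pow(1, Rational(1, 2)))))), 2) = Pow(Add(-74, Mul(8, Add(-5, Mul(Pow(2, Rational(1, 2)), 1)))), 2) = Pow(Add(-74, Mul(8, Add(-5, Pow(2, Rational(1, 2))))), 2) = Pow(Add(-74, Add(-40, Mul(8, Pow(2, Rational(1, 2))))), 2) = Pow(Add(-114, Mul(8, Pow(2, Rational(1, 2)))), 2)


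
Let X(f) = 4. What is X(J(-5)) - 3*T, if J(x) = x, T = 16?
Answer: -44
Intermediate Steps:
X(J(-5)) - 3*T = 4 - 3*16 = 4 - 48 = -44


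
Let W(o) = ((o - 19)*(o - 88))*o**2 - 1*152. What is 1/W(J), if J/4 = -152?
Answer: 1/161318412136 ≈ 6.1989e-12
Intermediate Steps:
J = -608 (J = 4*(-152) = -608)
W(o) = -152 + o**2*(-88 + o)*(-19 + o) (W(o) = ((-19 + o)*(-88 + o))*o**2 - 152 = ((-88 + o)*(-19 + o))*o**2 - 152 = o**2*(-88 + o)*(-19 + o) - 152 = -152 + o**2*(-88 + o)*(-19 + o))
1/W(J) = 1/(-152 + (-608)**4 - 107*(-608)**3 + 1672*(-608)**2) = 1/(-152 + 136651472896 - 107*(-224755712) + 1672*369664) = 1/(-152 + 136651472896 + 24048861184 + 618078208) = 1/161318412136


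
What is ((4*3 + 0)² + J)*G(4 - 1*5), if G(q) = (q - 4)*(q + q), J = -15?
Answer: 1290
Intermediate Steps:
G(q) = 2*q*(-4 + q) (G(q) = (-4 + q)*(2*q) = 2*q*(-4 + q))
((4*3 + 0)² + J)*G(4 - 1*5) = ((4*3 + 0)² - 15)*(2*(4 - 1*5)*(-4 + (4 - 1*5))) = ((12 + 0)² - 15)*(2*(4 - 5)*(-4 + (4 - 5))) = (12² - 15)*(2*(-1)*(-4 - 1)) = (144 - 15)*(2*(-1)*(-5)) = 129*10 = 1290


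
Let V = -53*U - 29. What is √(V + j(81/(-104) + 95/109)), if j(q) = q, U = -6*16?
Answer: 5*√6501181830/5668 ≈ 71.127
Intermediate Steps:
U = -96
V = 5059 (V = -53*(-96) - 29 = 5088 - 29 = 5059)
√(V + j(81/(-104) + 95/109)) = √(5059 + (81/(-104) + 95/109)) = √(5059 + (81*(-1/104) + 95*(1/109))) = √(5059 + (-81/104 + 95/109)) = √(5059 + 1051/11336) = √(57349875/11336) = 5*√6501181830/5668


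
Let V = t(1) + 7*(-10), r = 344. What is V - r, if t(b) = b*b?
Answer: -413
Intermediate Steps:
t(b) = b**2
V = -69 (V = 1**2 + 7*(-10) = 1 - 70 = -69)
V - r = -69 - 1*344 = -69 - 344 = -413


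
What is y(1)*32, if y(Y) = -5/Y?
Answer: -160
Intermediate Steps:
y(1)*32 = -5/1*32 = -5*1*32 = -5*32 = -160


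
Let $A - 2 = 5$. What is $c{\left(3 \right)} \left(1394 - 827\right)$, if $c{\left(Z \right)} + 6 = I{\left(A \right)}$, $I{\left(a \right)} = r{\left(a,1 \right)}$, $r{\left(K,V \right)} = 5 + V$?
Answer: $0$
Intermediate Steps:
$A = 7$ ($A = 2 + 5 = 7$)
$I{\left(a \right)} = 6$ ($I{\left(a \right)} = 5 + 1 = 6$)
$c{\left(Z \right)} = 0$ ($c{\left(Z \right)} = -6 + 6 = 0$)
$c{\left(3 \right)} \left(1394 - 827\right) = 0 \left(1394 - 827\right) = 0 \cdot 567 = 0$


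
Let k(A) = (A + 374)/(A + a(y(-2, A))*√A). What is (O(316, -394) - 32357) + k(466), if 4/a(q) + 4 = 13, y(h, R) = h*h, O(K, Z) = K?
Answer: -17269127/539 - 216*√466/125587 ≈ -32039.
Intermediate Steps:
y(h, R) = h²
a(q) = 4/9 (a(q) = 4/(-4 + 13) = 4/9)
k(A) = (374 + A)/(A + 4*√A/9) (k(A) = (A + 374)/(A + 4*√A/9) = (374 + A)/(A + 4*√A/9))
(O(316, -394) - 32357) + k(466) = (316 - 32357) + 9*(374 + 466)/(4*√466 + 9*466) = -32041 + 9*840/(4*√466 + 4194) = -32041 + 9*840/(4194 + 4*√466) = -32041 + 7560/(4194 + 4*√466)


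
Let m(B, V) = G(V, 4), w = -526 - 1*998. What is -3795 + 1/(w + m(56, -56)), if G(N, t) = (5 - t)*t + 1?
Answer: -5764606/1519 ≈ -3795.0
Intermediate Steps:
w = -1524 (w = -526 - 998 = -1524)
G(N, t) = 1 + t*(5 - t) (G(N, t) = t*(5 - t) + 1 = 1 + t*(5 - t))
m(B, V) = 5 (m(B, V) = 1 - 1*4² + 5*4 = 1 - 1*16 + 20 = 1 - 16 + 20 = 5)
-3795 + 1/(w + m(56, -56)) = -3795 + 1/(-1524 + 5) = -3795 + 1/(-1519) = -3795 - 1/1519 = -5764606/1519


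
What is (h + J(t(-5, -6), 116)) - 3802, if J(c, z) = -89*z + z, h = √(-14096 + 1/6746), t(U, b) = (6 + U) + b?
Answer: -14010 + 3*I*√71276448310/6746 ≈ -14010.0 + 118.73*I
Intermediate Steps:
t(U, b) = 6 + U + b
h = 3*I*√71276448310/6746 (h = √(-14096 + 1/6746) = √(-95091615/6746) = 3*I*√71276448310/6746 ≈ 118.73*I)
J(c, z) = -88*z
(h + J(t(-5, -6), 116)) - 3802 = (3*I*√71276448310/6746 - 88*116) - 3802 = (3*I*√71276448310/6746 - 10208) - 3802 = (-10208 + 3*I*√71276448310/6746) - 3802 = -14010 + 3*I*√71276448310/6746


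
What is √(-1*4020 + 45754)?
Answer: √41734 ≈ 204.29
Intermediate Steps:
√(-1*4020 + 45754) = √(-4020 + 45754) = √41734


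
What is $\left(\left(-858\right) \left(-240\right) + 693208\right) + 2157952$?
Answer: $3057080$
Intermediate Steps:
$\left(\left(-858\right) \left(-240\right) + 693208\right) + 2157952 = \left(205920 + 693208\right) + 2157952 = 899128 + 2157952 = 3057080$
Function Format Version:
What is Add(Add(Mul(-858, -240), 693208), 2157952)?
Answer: 3057080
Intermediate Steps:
Add(Add(Mul(-858, -240), 693208), 2157952) = Add(Add(205920, 693208), 2157952) = Add(899128, 2157952) = 3057080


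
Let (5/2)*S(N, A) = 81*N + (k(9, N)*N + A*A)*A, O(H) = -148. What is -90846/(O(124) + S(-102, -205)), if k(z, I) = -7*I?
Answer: -227115/6305983 ≈ -0.036016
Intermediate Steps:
S(N, A) = 162*N/5 + 2*A*(A**2 - 7*N**2)/5 (S(N, A) = 2*(81*N + ((-7*N)*N + A*A)*A)/5 = 2*(81*N + (-7*N**2 + A**2)*A)/5 = 2*(81*N + (A**2 - 7*N**2)*A)/5 = 2*(81*N + A*(A**2 - 7*N**2))/5 = 162*N/5 + 2*A*(A**2 - 7*N**2)/5)
-90846/(O(124) + S(-102, -205)) = -90846/(-148 + ((2/5)*(-205)**3 + (162/5)*(-102) - 14/5*(-205)*(-102)**2)) = -90846/(-148 + ((2/5)*(-8615125) - 16524/5 - 14/5*(-205)*10404)) = -90846/(-148 + (-3446050 - 16524/5 + 5971896)) = -90846/(-148 + 12612706/5) = -90846/12611966/5 = -90846*5/12611966 = -227115/6305983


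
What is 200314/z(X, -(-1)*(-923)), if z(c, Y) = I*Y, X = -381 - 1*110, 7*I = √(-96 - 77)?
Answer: 1402198*I*√173/159679 ≈ 115.5*I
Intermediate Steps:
I = I*√173/7 (I = √(-96 - 77)/7 = √(-173)/7 = (I*√173)/7 = I*√173/7 ≈ 1.879*I)
X = -491 (X = -381 - 110 = -491)
z(c, Y) = I*Y*√173/7 (z(c, Y) = (I*√173/7)*Y = I*Y*√173/7)
200314/z(X, -(-1)*(-923)) = 200314/((I*(-(-1)*(-923))*√173/7)) = 200314/((I*(-1*923)*√173/7)) = 200314/(((⅐)*I*(-923)*√173)) = 200314/((-923*I*√173/7)) = 200314*(7*I*√173/159679) = 1402198*I*√173/159679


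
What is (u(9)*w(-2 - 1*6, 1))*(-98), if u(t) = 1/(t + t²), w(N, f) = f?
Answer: -49/45 ≈ -1.0889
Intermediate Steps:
(u(9)*w(-2 - 1*6, 1))*(-98) = ((1/(9*(1 + 9)))*1)*(-98) = (((⅑)/10)*1)*(-98) = (((⅑)*(⅒))*1)*(-98) = ((1/90)*1)*(-98) = (1/90)*(-98) = -49/45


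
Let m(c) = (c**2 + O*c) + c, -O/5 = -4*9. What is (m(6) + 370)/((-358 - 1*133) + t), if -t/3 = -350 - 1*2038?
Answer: 1492/6673 ≈ 0.22359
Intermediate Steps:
t = 7164 (t = -3*(-350 - 1*2038) = -3*(-350 - 2038) = -3*(-2388) = 7164)
O = 180 (O = -(-20)*9 = -5*(-36) = 180)
m(c) = c**2 + 181*c (m(c) = (c**2 + 180*c) + c = c**2 + 181*c)
(m(6) + 370)/((-358 - 1*133) + t) = (6*(181 + 6) + 370)/((-358 - 1*133) + 7164) = (6*187 + 370)/((-358 - 133) + 7164) = (1122 + 370)/(-491 + 7164) = 1492/6673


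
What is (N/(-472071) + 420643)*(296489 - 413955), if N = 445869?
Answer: -7775188708494448/157357 ≈ -4.9411e+10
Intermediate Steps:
(N/(-472071) + 420643)*(296489 - 413955) = (445869/(-472071) + 420643)*(296489 - 413955) = (445869*(-1/472071) + 420643)*(-117466) = (-148623/157357 + 420643)*(-117466) = (66190971928/157357)*(-117466) = -7775188708494448/157357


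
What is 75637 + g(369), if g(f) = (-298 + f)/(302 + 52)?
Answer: 26775569/354 ≈ 75637.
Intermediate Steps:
g(f) = -149/177 + f/354 (g(f) = (-298 + f)/354 = (-298 + f)*(1/354) = -149/177 + f/354)
75637 + g(369) = 75637 + (-149/177 + (1/354)*369) = 75637 + (-149/177 + 123/118) = 75637 + 71/354 = 26775569/354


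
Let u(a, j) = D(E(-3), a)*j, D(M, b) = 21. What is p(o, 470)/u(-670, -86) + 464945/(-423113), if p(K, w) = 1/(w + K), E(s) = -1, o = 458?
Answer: -779233364873/709123848384 ≈ -1.0989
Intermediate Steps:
p(K, w) = 1/(K + w)
u(a, j) = 21*j
p(o, 470)/u(-670, -86) + 464945/(-423113) = 1/((458 + 470)*((21*(-86)))) + 464945/(-423113) = 1/(928*(-1806)) + 464945*(-1/423113) = (1/928)*(-1/1806) - 464945/423113 = -1/1675968 - 464945/423113 = -779233364873/709123848384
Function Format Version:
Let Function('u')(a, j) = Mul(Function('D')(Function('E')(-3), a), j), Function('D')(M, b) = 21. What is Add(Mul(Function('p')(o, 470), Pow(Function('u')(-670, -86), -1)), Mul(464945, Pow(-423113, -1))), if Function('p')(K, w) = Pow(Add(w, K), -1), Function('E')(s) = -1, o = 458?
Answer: Rational(-779233364873, 709123848384) ≈ -1.0989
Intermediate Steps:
Function('p')(K, w) = Pow(Add(K, w), -1)
Function('u')(a, j) = Mul(21, j)
Add(Mul(Function('p')(o, 470), Pow(Function('u')(-670, -86), -1)), Mul(464945, Pow(-423113, -1))) = Add(Mul(Pow(Add(458, 470), -1), Pow(Mul(21, -86), -1)), Mul(464945, Pow(-423113, -1))) = Add(Mul(Pow(928, -1), Pow(-1806, -1)), Mul(464945, Rational(-1, 423113))) = Add(Mul(Rational(1, 928), Rational(-1, 1806)), Rational(-464945, 423113)) = Add(Rational(-1, 1675968), Rational(-464945, 423113)) = Rational(-779233364873, 709123848384)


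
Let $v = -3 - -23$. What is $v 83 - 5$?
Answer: $1655$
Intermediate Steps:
$v = 20$ ($v = -3 + 23 = 20$)
$v 83 - 5 = 20 \cdot 83 - 5 = 1660 - 5 = 1655$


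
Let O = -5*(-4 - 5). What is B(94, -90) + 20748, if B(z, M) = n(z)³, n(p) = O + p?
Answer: 2706367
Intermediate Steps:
O = 45 (O = -5*(-9) = 45)
n(p) = 45 + p
B(z, M) = (45 + z)³
B(94, -90) + 20748 = (45 + 94)³ + 20748 = 139³ + 20748 = 2685619 + 20748 = 2706367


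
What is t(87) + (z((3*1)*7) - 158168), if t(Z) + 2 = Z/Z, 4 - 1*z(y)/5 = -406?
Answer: -156119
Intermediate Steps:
z(y) = 2050 (z(y) = 20 - 5*(-406) = 20 + 2030 = 2050)
t(Z) = -1 (t(Z) = -2 + Z/Z = -2 + 1 = -1)
t(87) + (z((3*1)*7) - 158168) = -1 + (2050 - 158168) = -1 - 156118 = -156119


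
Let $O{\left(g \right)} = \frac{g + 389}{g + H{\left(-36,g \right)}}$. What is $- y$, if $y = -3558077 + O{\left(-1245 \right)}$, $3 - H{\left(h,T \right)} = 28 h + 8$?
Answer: $\frac{430526889}{121} \approx 3.5581 \cdot 10^{6}$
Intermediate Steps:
$H{\left(h,T \right)} = -5 - 28 h$ ($H{\left(h,T \right)} = 3 - \left(28 h + 8\right) = 3 - \left(8 + 28 h\right) = -5 - 28 h$)
$O{\left(g \right)} = \frac{389 + g}{1003 + g}$ ($O{\left(g \right)} = \frac{g + 389}{g - -1003} = \frac{389 + g}{g + \left(-5 + 1008\right)} = \frac{389 + g}{g + 1003} = \frac{389 + g}{1003 + g}$)
$y = - \frac{430526889}{121}$ ($y = -3558077 + \frac{389 - 1245}{1003 - 1245} = -3558077 + \frac{1}{-242} \left(-856\right) = -3558077 - - \frac{428}{121} = -3558077 + \frac{428}{121} = - \frac{430526889}{121} \approx -3.5581 \cdot 10^{6}$)
$- y = \left(-1\right) \left(- \frac{430526889}{121}\right) = \frac{430526889}{121}$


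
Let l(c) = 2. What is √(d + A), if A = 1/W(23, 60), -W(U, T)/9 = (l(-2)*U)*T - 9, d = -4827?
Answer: I*√328776670194/8253 ≈ 69.477*I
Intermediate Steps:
W(U, T) = 81 - 18*T*U (W(U, T) = -9*((2*U)*T - 9) = -9*(2*T*U - 9) = -9*(-9 + 2*T*U) = 81 - 18*T*U)
A = -1/24759 (A = 1/(81 - 18*60*23) = 1/(81 - 24840) = 1/(-24759) = -1/24759 ≈ -4.0389e-5)
√(d + A) = √(-4827 - 1/24759) = √(-119511694/24759) = I*√328776670194/8253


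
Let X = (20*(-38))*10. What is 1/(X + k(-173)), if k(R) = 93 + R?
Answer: -1/7680 ≈ -0.00013021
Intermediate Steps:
X = -7600 (X = -760*10 = -7600)
1/(X + k(-173)) = 1/(-7600 + (93 - 173)) = 1/(-7600 - 80) = 1/(-7680) = -1/7680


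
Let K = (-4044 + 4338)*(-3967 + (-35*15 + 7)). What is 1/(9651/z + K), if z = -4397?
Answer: -4397/5797849881 ≈ -7.5838e-7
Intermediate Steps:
K = -1318590 (K = 294*(-3967 + (-525 + 7)) = 294*(-3967 - 518) = 294*(-4485) = -1318590)
1/(9651/z + K) = 1/(9651/(-4397) - 1318590) = 1/(9651*(-1/4397) - 1318590) = 1/(-9651/4397 - 1318590) = 1/(-5797849881/4397) = -4397/5797849881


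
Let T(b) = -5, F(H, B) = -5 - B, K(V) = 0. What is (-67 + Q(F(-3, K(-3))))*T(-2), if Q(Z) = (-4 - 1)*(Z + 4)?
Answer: 310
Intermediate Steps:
Q(Z) = -20 - 5*Z (Q(Z) = -5*(4 + Z) = -20 - 5*Z)
(-67 + Q(F(-3, K(-3))))*T(-2) = (-67 + (-20 - 5*(-5 - 1*0)))*(-5) = (-67 + (-20 - 5*(-5 + 0)))*(-5) = (-67 + (-20 - 5*(-5)))*(-5) = (-67 + (-20 + 25))*(-5) = (-67 + 5)*(-5) = -62*(-5) = 310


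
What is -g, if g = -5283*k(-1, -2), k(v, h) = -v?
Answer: 5283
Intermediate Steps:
g = -5283 (g = -(-5283)*(-1) = -5283*1 = -5283)
-g = -1*(-5283) = 5283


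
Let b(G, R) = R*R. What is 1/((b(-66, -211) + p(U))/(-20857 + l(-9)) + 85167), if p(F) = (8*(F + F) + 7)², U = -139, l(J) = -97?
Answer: 10477/889814854 ≈ 1.1774e-5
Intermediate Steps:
b(G, R) = R²
p(F) = (7 + 16*F)² (p(F) = (8*(2*F) + 7)² = (16*F + 7)² = (7 + 16*F)²)
1/((b(-66, -211) + p(U))/(-20857 + l(-9)) + 85167) = 1/(((-211)² + (7 + 16*(-139))²)/(-20857 - 97) + 85167) = 1/((44521 + (7 - 2224)²)/(-20954) + 85167) = 1/((44521 + (-2217)²)*(-1/20954) + 85167) = 1/((44521 + 4915089)*(-1/20954) + 85167) = 1/(4959610*(-1/20954) + 85167) = 1/(-2479805/10477 + 85167) = 1/(889814854/10477) = 10477/889814854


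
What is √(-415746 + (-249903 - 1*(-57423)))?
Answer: I*√608226 ≈ 779.89*I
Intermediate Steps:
√(-415746 + (-249903 - 1*(-57423))) = √(-415746 + (-249903 + 57423)) = √(-415746 - 192480) = √(-608226) = I*√608226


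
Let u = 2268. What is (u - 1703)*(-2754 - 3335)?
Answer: -3440285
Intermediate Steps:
(u - 1703)*(-2754 - 3335) = (2268 - 1703)*(-2754 - 3335) = 565*(-6089) = -3440285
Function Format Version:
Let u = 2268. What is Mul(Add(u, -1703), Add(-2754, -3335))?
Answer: -3440285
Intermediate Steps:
Mul(Add(u, -1703), Add(-2754, -3335)) = Mul(Add(2268, -1703), Add(-2754, -3335)) = Mul(565, -6089) = -3440285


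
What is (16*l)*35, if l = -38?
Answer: -21280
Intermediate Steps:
(16*l)*35 = (16*(-38))*35 = -608*35 = -21280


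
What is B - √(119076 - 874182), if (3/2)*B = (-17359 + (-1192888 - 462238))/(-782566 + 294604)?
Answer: 557495/243981 - I*√755106 ≈ 2.285 - 868.97*I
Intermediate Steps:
B = 557495/243981 (B = 2*((-17359 + (-1192888 - 462238))/(-782566 + 294604))/3 = 2*((-17359 - 1655126)/(-487962))/3 = 2*(-1672485*(-1/487962))/3 = (⅔)*(557495/162654) = 557495/243981 ≈ 2.2850)
B - √(119076 - 874182) = 557495/243981 - √(119076 - 874182) = 557495/243981 - √(-755106) = 557495/243981 - I*√755106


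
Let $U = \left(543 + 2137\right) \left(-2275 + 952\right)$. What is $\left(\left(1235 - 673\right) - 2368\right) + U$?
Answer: $-3547446$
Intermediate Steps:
$U = -3545640$ ($U = 2680 \left(-1323\right) = -3545640$)
$\left(\left(1235 - 673\right) - 2368\right) + U = \left(\left(1235 - 673\right) - 2368\right) - 3545640 = \left(562 - 2368\right) - 3545640 = -1806 - 3545640 = -3547446$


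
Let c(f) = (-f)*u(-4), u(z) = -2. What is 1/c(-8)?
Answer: -1/16 ≈ -0.062500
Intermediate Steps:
c(f) = 2*f (c(f) = -f*(-2) = 2*f)
1/c(-8) = 1/(2*(-8)) = 1/(-16) = -1/16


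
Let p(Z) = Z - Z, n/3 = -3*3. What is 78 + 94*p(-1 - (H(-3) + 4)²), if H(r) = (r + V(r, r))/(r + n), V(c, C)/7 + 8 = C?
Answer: 78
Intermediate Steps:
V(c, C) = -56 + 7*C
n = -27 (n = 3*(-3*3) = 3*(-9) = -27)
H(r) = (-56 + 8*r)/(-27 + r) (H(r) = (r + (-56 + 7*r))/(r - 27) = (-56 + 8*r)/(-27 + r))
p(Z) = 0
78 + 94*p(-1 - (H(-3) + 4)²) = 78 + 94*0 = 78 + 0 = 78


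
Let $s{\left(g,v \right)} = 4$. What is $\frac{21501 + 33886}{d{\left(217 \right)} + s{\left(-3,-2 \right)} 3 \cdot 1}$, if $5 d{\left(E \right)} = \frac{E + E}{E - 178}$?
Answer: $\frac{10800465}{2774} \approx 3893.5$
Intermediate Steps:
$d{\left(E \right)} = \frac{2 E}{5 \left(-178 + E\right)}$ ($d{\left(E \right)} = \frac{\left(E + E\right) \frac{1}{E - 178}}{5} = \frac{2 E \frac{1}{-178 + E}}{5} = \frac{2 E}{5 \left(-178 + E\right)}$)
$\frac{21501 + 33886}{d{\left(217 \right)} + s{\left(-3,-2 \right)} 3 \cdot 1} = \frac{21501 + 33886}{\frac{2}{5} \cdot 217 \frac{1}{-178 + 217} + 4 \cdot 3 \cdot 1} = \frac{55387}{\frac{2}{5} \cdot 217 \cdot \frac{1}{39} + 12 \cdot 1} = \frac{55387}{\frac{2}{5} \cdot 217 \cdot \frac{1}{39} + 12} = \frac{55387}{\frac{434}{195} + 12} = \frac{55387}{\frac{2774}{195}} = 55387 \cdot \frac{195}{2774} = \frac{10800465}{2774}$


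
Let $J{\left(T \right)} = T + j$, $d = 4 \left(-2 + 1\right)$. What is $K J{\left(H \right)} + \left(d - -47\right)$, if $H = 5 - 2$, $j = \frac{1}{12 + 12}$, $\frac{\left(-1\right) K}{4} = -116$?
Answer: $\frac{4363}{3} \approx 1454.3$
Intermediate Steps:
$K = 464$ ($K = \left(-4\right) \left(-116\right) = 464$)
$j = \frac{1}{24} \approx 0.041667$
$d = -4$ ($d = 4 \left(-1\right) = -4$)
$H = 3$ ($H = 5 - 2 = 3$)
$J{\left(T \right)} = \frac{1}{24} + T$ ($J{\left(T \right)} = T + \frac{1}{24} = \frac{1}{24} + T$)
$K J{\left(H \right)} + \left(d - -47\right) = 464 \left(\frac{1}{24} + 3\right) - -43 = 464 \cdot \frac{73}{24} + \left(-4 + 47\right) = \frac{4234}{3} + 43 = \frac{4363}{3}$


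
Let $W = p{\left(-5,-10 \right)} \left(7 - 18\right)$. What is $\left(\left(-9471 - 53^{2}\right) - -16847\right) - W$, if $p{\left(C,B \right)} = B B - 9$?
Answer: $5568$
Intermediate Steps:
$p{\left(C,B \right)} = -9 + B^{2}$ ($p{\left(C,B \right)} = B^{2} - 9 = -9 + B^{2}$)
$W = -1001$ ($W = \left(-9 + \left(-10\right)^{2}\right) \left(7 - 18\right) = \left(-9 + 100\right) \left(-11\right) = 91 \left(-11\right) = -1001$)
$\left(\left(-9471 - 53^{2}\right) - -16847\right) - W = \left(\left(-9471 - 53^{2}\right) - -16847\right) - -1001 = \left(\left(-9471 - 2809\right) + 16847\right) + 1001 = \left(-12280 + 16847\right) + 1001 = 4567 + 1001 = 5568$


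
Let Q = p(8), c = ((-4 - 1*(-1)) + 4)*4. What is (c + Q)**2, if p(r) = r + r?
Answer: 400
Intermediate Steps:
p(r) = 2*r
c = 4 (c = ((-4 + 1) + 4)*4 = (-3 + 4)*4 = 1*4 = 4)
Q = 16 (Q = 2*8 = 16)
(c + Q)**2 = (4 + 16)**2 = 20**2 = 400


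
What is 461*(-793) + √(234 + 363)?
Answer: -365573 + √597 ≈ -3.6555e+5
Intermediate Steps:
461*(-793) + √(234 + 363) = -365573 + √597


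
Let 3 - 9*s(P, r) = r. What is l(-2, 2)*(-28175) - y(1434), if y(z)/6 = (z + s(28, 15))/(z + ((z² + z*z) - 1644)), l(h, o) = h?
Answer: 115869739552/2056251 ≈ 56350.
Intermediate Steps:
s(P, r) = ⅓ - r/9
y(z) = 6*(-4/3 + z)/(-1644 + z + 2*z²) (y(z) = 6*((z + (⅓ - ⅑*15))/(z + ((z² + z*z) - 1644))) = 6*((z + (⅓ - 5/3))/(z + ((z² + z²) - 1644))) = 6*((z - 4/3)/(z + (2*z² - 1644))) = 6*((-4/3 + z)/(z + (-1644 + 2*z²))) = 6*((-4/3 + z)/(-1644 + z + 2*z²)) = 6*(-4/3 + z)/(-1644 + z + 2*z²))
l(-2, 2)*(-28175) - y(1434) = -2*(-28175) - 2*(-4 + 3*1434)/(-1644 + 1434 + 2*1434²) = 56350 - 2*(-4 + 4302)/(-1644 + 1434 + 2*2056356) = 56350 - 2*4298/(-1644 + 1434 + 4112712) = 56350 - 2*4298/4112502 = 56350 - 1*4298/2056251 = 56350 - 4298/2056251 = 115869739552/2056251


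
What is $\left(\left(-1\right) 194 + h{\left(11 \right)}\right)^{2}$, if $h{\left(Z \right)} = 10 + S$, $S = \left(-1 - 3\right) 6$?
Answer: $43264$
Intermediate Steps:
$S = -24$ ($S = \left(-4\right) 6 = -24$)
$h{\left(Z \right)} = -14$ ($h{\left(Z \right)} = 10 - 24 = -14$)
$\left(\left(-1\right) 194 + h{\left(11 \right)}\right)^{2} = \left(\left(-1\right) 194 - 14\right)^{2} = \left(-194 - 14\right)^{2} = \left(-208\right)^{2} = 43264$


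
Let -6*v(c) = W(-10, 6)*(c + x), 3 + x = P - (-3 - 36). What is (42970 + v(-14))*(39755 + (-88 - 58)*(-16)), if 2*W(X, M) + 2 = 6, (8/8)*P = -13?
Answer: 1808523997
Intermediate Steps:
P = -13
W(X, M) = 2 (W(X, M) = -1 + (1/2)*6 = -1 + 3 = 2)
x = 23 (x = -3 + (-13 - (-3 - 36)) = -3 + (-13 - 1*(-39)) = -3 + (-13 + 39) = -3 + 26 = 23)
v(c) = -23/3 - c/3 (v(c) = -(c + 23)/3 = -(23 + c)/3 = -(46 + 2*c)/6 = -23/3 - c/3)
(42970 + v(-14))*(39755 + (-88 - 58)*(-16)) = (42970 + (-23/3 - 1/3*(-14)))*(39755 + (-88 - 58)*(-16)) = (42970 + (-23/3 + 14/3))*(39755 - 146*(-16)) = (42970 - 3)*(39755 + 2336) = 42967*42091 = 1808523997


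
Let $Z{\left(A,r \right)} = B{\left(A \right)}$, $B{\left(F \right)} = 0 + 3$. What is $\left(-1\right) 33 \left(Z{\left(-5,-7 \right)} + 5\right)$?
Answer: $-264$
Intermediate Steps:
$B{\left(F \right)} = 3$
$Z{\left(A,r \right)} = 3$
$\left(-1\right) 33 \left(Z{\left(-5,-7 \right)} + 5\right) = \left(-1\right) 33 \left(3 + 5\right) = \left(-33\right) 8 = -264$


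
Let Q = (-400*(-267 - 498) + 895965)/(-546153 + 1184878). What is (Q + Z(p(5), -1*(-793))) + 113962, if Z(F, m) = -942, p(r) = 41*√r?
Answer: 14437980293/127745 ≈ 1.1302e+5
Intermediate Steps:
Q = 240393/127745 (Q = (-400*(-765) + 895965)/638725 = (306000 + 895965)*(1/638725) = 1201965*(1/638725) = 240393/127745 ≈ 1.8818)
(Q + Z(p(5), -1*(-793))) + 113962 = (240393/127745 - 942) + 113962 = -120095397/127745 + 113962 = 14437980293/127745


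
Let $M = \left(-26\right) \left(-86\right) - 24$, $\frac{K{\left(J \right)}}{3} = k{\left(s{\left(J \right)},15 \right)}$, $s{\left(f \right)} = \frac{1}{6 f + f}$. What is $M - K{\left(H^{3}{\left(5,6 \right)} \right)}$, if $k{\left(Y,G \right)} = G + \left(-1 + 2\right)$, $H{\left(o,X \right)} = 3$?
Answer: $2164$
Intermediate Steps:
$s{\left(f \right)} = \frac{1}{7 f}$
$k{\left(Y,G \right)} = 1 + G$ ($k{\left(Y,G \right)} = G + 1 = 1 + G$)
$K{\left(J \right)} = 48$ ($K{\left(J \right)} = 3 \left(1 + 15\right) = 3 \cdot 16 = 48$)
$M = 2212$ ($M = 2236 - 24 = 2212$)
$M - K{\left(H^{3}{\left(5,6 \right)} \right)} = 2212 - 48 = 2164$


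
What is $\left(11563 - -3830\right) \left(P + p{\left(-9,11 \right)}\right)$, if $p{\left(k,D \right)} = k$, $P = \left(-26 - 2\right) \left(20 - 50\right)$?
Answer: $12791583$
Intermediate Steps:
$P = 840$ ($P = \left(-28\right) \left(-30\right) = 840$)
$\left(11563 - -3830\right) \left(P + p{\left(-9,11 \right)}\right) = \left(11563 - -3830\right) \left(840 - 9\right) = \left(11563 + 3830\right) 831 = 15393 \cdot 831 = 12791583$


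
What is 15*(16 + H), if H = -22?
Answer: -90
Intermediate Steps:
15*(16 + H) = 15*(16 - 22) = 15*(-6) = -90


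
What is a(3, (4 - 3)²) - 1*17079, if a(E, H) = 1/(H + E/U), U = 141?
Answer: -819745/48 ≈ -17078.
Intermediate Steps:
a(E, H) = 1/(H + E/141)
a(3, (4 - 3)²) - 1*17079 = 141/(3 + 141*(4 - 3)²) - 1*17079 = 141/(3 + 141*1²) - 17079 = 141/(3 + 141*1) - 17079 = 141/(3 + 141) - 17079 = 141/144 - 17079 = 141*(1/144) - 17079 = 47/48 - 17079 = -819745/48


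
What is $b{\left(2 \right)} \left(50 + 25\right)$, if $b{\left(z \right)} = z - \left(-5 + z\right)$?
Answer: $375$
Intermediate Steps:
$b{\left(z \right)} = 5$
$b{\left(2 \right)} \left(50 + 25\right) = 5 \left(50 + 25\right) = 5 \cdot 75 = 375$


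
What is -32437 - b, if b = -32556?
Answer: 119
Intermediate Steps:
-32437 - b = -32437 - 1*(-32556) = -32437 + 32556 = 119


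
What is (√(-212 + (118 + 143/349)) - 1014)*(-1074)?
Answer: 1089036 - 1074*I*√11399387/349 ≈ 1.089e+6 - 10390.0*I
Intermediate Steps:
(√(-212 + (118 + 143/349)) - 1014)*(-1074) = (√(-212 + 41325/349) - 1014)*(-1074) = (√(-32663/349) - 1014)*(-1074) = (I*√11399387/349 - 1014)*(-1074) = (-1014 + I*√11399387/349)*(-1074) = 1089036 - 1074*I*√11399387/349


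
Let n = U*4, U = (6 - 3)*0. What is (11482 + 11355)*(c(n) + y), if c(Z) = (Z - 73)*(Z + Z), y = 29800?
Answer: 680542600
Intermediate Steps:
U = 0 (U = 3*0 = 0)
n = 0 (n = 0*4 = 0)
c(Z) = 2*Z*(-73 + Z) (c(Z) = (-73 + Z)*(2*Z) = 2*Z*(-73 + Z))
(11482 + 11355)*(c(n) + y) = (11482 + 11355)*(2*0*(-73 + 0) + 29800) = 22837*(2*0*(-73) + 29800) = 22837*(0 + 29800) = 22837*29800 = 680542600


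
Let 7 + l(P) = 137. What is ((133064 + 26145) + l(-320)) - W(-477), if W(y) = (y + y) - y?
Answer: 159816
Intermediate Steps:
l(P) = 130 (l(P) = -7 + 137 = 130)
W(y) = y (W(y) = 2*y - y = y)
((133064 + 26145) + l(-320)) - W(-477) = ((133064 + 26145) + 130) - 1*(-477) = (159209 + 130) + 477 = 159339 + 477 = 159816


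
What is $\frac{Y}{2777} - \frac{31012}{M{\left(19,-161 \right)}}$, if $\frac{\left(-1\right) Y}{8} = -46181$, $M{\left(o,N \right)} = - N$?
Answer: $- \frac{26639196}{447097} \approx -59.583$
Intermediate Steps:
$Y = 369448$ ($Y = \left(-8\right) \left(-46181\right) = 369448$)
$\frac{Y}{2777} - \frac{31012}{M{\left(19,-161 \right)}} = \frac{369448}{2777} - \frac{31012}{\left(-1\right) \left(-161\right)} = 369448 \cdot \frac{1}{2777} - \frac{31012}{161} = \frac{369448}{2777} - \frac{31012}{161} = - \frac{26639196}{447097}$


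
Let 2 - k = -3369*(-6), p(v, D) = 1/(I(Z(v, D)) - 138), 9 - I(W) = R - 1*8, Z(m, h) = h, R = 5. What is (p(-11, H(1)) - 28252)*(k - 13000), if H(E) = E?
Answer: 59113258318/63 ≈ 9.3831e+8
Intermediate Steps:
I(W) = 12 (I(W) = 9 - (5 - 1*8) = 9 - (5 - 8) = 9 - 1*(-3) = 9 + 3 = 12)
p(v, D) = -1/126 (p(v, D) = 1/(12 - 138) = 1/(-126) = -1/126)
k = -20212 (k = 2 - (-3369)*(-6) = 2 - 1*20214 = 2 - 20214 = -20212)
(p(-11, H(1)) - 28252)*(k - 13000) = (-1/126 - 28252)*(-20212 - 13000) = -3559753/126*(-33212) = 59113258318/63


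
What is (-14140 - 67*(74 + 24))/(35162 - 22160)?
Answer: -3451/2167 ≈ -1.5925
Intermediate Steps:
(-14140 - 67*(74 + 24))/(35162 - 22160) = (-14140 - 67*98)/13002 = (-14140 - 6566)*(1/13002) = -20706*1/13002 = -3451/2167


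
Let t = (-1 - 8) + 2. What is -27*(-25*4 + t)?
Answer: 2889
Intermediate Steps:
t = -7 (t = -9 + 2 = -7)
-27*(-25*4 + t) = -27*(-25*4 - 7) = -27*(-100 - 7) = -27*(-107) = 2889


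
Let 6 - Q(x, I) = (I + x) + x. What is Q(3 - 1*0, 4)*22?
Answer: -88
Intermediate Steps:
Q(x, I) = 6 - I - 2*x (Q(x, I) = 6 - ((I + x) + x) = 6 - (I + 2*x) = 6 + (-I - 2*x) = 6 - I - 2*x)
Q(3 - 1*0, 4)*22 = (6 - 1*4 - 2*(3 - 1*0))*22 = (6 - 4 - 2*(3 + 0))*22 = (6 - 4 - 2*3)*22 = (6 - 4 - 6)*22 = -4*22 = -88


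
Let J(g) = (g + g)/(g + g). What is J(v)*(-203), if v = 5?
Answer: -203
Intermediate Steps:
J(g) = 1 (J(g) = (2*g)/((2*g)) = (2*g)*(1/(2*g)) = 1)
J(v)*(-203) = 1*(-203) = -203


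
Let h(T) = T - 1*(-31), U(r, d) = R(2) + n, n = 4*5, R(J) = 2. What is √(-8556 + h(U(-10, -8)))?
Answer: I*√8503 ≈ 92.212*I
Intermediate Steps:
n = 20
U(r, d) = 22 (U(r, d) = 2 + 20 = 22)
h(T) = 31 + T (h(T) = T + 31 = 31 + T)
√(-8556 + h(U(-10, -8))) = √(-8556 + (31 + 22)) = √(-8556 + 53) = √(-8503) = I*√8503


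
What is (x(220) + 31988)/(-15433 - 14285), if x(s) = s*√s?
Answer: -15994/14859 - 220*√55/14859 ≈ -1.1862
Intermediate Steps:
x(s) = s^(3/2)
(x(220) + 31988)/(-15433 - 14285) = (220^(3/2) + 31988)/(-15433 - 14285) = (440*√55 + 31988)/(-29718) = (31988 + 440*√55)*(-1/29718) = -15994/14859 - 220*√55/14859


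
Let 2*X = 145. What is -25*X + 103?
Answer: -3419/2 ≈ -1709.5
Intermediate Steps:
X = 145/2 (X = (½)*145 = 145/2 ≈ 72.500)
-25*X + 103 = -25*145/2 + 103 = -3625/2 + 103 = -3419/2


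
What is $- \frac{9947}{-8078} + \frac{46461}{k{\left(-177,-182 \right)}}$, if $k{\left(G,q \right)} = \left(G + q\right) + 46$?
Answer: $- \frac{53171221}{361202} \approx -147.21$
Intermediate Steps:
$k{\left(G,q \right)} = 46 + G + q$
$- \frac{9947}{-8078} + \frac{46461}{k{\left(-177,-182 \right)}} = - \frac{9947}{-8078} + \frac{46461}{46 - 177 - 182} = \left(-9947\right) \left(- \frac{1}{8078}\right) + \frac{46461}{-313} = \frac{1421}{1154} + 46461 \left(- \frac{1}{313}\right) = \frac{1421}{1154} - \frac{46461}{313} = - \frac{53171221}{361202}$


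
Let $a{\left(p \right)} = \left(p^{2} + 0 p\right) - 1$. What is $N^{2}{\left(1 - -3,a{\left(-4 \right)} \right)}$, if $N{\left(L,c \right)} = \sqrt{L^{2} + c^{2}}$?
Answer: $241$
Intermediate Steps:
$a{\left(p \right)} = -1 + p^{2}$ ($a{\left(p \right)} = \left(p^{2} + 0\right) - 1 = p^{2} - 1 = -1 + p^{2}$)
$N^{2}{\left(1 - -3,a{\left(-4 \right)} \right)} = \left(\sqrt{\left(1 - -3\right)^{2} + \left(-1 + \left(-4\right)^{2}\right)^{2}}\right)^{2} = \left(\sqrt{\left(1 + 3\right)^{2} + \left(-1 + 16\right)^{2}}\right)^{2} = \left(\sqrt{4^{2} + 15^{2}}\right)^{2} = \left(\sqrt{16 + 225}\right)^{2} = \left(\sqrt{241}\right)^{2} = 241$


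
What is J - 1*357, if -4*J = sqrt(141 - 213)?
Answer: -357 - 3*I*sqrt(2)/2 ≈ -357.0 - 2.1213*I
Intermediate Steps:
J = -3*I*sqrt(2)/2 (J = -sqrt(141 - 213)/4 = -3*I*sqrt(2)/2 ≈ -2.1213*I)
J - 1*357 = -3*I*sqrt(2)/2 - 1*357 = -3*I*sqrt(2)/2 - 357 = -357 - 3*I*sqrt(2)/2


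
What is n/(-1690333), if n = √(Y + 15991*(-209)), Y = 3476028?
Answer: -√133909/1690333 ≈ -0.00021649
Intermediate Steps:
n = √133909 (n = √(3476028 + 15991*(-209)) = √(3476028 - 3342119) = √133909 ≈ 365.94)
n/(-1690333) = √133909/(-1690333) = √133909*(-1/1690333) = -√133909/1690333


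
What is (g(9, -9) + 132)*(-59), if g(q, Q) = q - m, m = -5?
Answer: -8614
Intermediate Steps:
g(q, Q) = 5 + q (g(q, Q) = q - 1*(-5) = q + 5 = 5 + q)
(g(9, -9) + 132)*(-59) = ((5 + 9) + 132)*(-59) = (14 + 132)*(-59) = 146*(-59) = -8614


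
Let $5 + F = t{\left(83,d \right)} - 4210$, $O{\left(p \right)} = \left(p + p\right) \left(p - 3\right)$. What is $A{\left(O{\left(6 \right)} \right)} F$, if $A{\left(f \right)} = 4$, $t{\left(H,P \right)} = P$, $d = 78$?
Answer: $-16548$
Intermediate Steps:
$O{\left(p \right)} = 2 p \left(-3 + p\right)$
$F = -4137$ ($F = -5 + \left(78 - 4210\right) = -5 - 4132 = -4137$)
$A{\left(O{\left(6 \right)} \right)} F = 4 \left(-4137\right) = -16548$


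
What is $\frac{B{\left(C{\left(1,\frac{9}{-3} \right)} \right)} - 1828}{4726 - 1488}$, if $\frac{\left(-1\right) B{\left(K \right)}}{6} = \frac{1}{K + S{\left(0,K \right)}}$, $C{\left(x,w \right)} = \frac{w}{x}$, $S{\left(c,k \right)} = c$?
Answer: $- \frac{913}{1619} \approx -0.56393$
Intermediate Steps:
$B{\left(K \right)} = - \frac{6}{K}$ ($B{\left(K \right)} = - \frac{6}{K + 0} = - \frac{6}{K}$)
$\frac{B{\left(C{\left(1,\frac{9}{-3} \right)} \right)} - 1828}{4726 - 1488} = \frac{- \frac{6}{\frac{9}{-3} \cdot 1^{-1}} - 1828}{4726 - 1488} = \frac{- \frac{6}{9 \left(- \frac{1}{3}\right) 1} - 1828}{3238} = \left(- \frac{6}{\left(-3\right) 1} - 1828\right) \frac{1}{3238} = \left(- \frac{6}{-3} - 1828\right) \frac{1}{3238} = \left(\left(-6\right) \left(- \frac{1}{3}\right) - 1828\right) \frac{1}{3238} = \left(2 - 1828\right) \frac{1}{3238} = \left(-1826\right) \frac{1}{3238} = - \frac{913}{1619}$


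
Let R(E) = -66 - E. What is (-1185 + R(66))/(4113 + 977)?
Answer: -1317/5090 ≈ -0.25874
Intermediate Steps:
(-1185 + R(66))/(4113 + 977) = (-1185 + (-66 - 1*66))/(4113 + 977) = (-1185 + (-66 - 66))/5090 = (-1185 - 132)*(1/5090) = -1317*1/5090 = -1317/5090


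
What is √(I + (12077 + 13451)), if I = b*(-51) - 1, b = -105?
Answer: √30882 ≈ 175.73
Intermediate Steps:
I = 5354 (I = -105*(-51) - 1 = 5355 - 1 = 5354)
√(I + (12077 + 13451)) = √(5354 + (12077 + 13451)) = √(5354 + 25528) = √30882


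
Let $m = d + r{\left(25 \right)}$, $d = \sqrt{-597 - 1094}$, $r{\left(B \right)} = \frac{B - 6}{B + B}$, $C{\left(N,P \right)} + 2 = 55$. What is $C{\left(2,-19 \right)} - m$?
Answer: $\frac{2631}{50} - i \sqrt{1691} \approx 52.62 - 41.122 i$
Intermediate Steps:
$C{\left(N,P \right)} = 53$ ($C{\left(N,P \right)} = -2 + 55 = 53$)
$r{\left(B \right)} = \frac{-6 + B}{2 B}$
$d = i \sqrt{1691}$ ($d = \sqrt{-1691} = i \sqrt{1691} \approx 41.122 i$)
$m = \frac{19}{50} + i \sqrt{1691}$ ($m = i \sqrt{1691} + \frac{-6 + 25}{2 \cdot 25} = i \sqrt{1691} + \frac{1}{2} \cdot \frac{1}{25} \cdot 19 = i \sqrt{1691} + \frac{19}{50} = \frac{19}{50} + i \sqrt{1691} \approx 0.38 + 41.122 i$)
$C{\left(2,-19 \right)} - m = 53 - \left(\frac{19}{50} + i \sqrt{1691}\right) = \frac{2631}{50} - i \sqrt{1691}$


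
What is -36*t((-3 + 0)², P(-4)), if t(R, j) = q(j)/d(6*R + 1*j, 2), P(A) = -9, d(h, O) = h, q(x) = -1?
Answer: ⅘ ≈ 0.80000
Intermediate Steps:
t(R, j) = -1/(j + 6*R) (t(R, j) = -1/(6*R + 1*j) = -1/(6*R + j) = -1/(j + 6*R))
-36*t((-3 + 0)², P(-4)) = -(-36)/(-9 + 6*(-3 + 0)²) = -(-36)/(-9 + 6*(-3)²) = -(-36)/(-9 + 6*9) = -(-36)/(-9 + 54) = -(-36)/45 = -36*(-1/45) = ⅘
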